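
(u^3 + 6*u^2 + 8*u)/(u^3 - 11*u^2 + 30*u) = (u^2 + 6*u + 8)/(u^2 - 11*u + 30)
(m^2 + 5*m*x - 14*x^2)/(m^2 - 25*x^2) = (m^2 + 5*m*x - 14*x^2)/(m^2 - 25*x^2)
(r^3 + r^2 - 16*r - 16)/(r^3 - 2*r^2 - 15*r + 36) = (r^2 - 3*r - 4)/(r^2 - 6*r + 9)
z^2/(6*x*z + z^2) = z/(6*x + z)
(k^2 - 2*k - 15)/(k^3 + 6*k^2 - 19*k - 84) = (k - 5)/(k^2 + 3*k - 28)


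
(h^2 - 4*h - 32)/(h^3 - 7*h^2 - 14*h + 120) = (h - 8)/(h^2 - 11*h + 30)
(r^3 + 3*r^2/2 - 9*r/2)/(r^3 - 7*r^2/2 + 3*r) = (r + 3)/(r - 2)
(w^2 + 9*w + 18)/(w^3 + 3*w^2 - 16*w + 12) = (w + 3)/(w^2 - 3*w + 2)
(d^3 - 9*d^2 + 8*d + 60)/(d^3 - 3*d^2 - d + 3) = (d^3 - 9*d^2 + 8*d + 60)/(d^3 - 3*d^2 - d + 3)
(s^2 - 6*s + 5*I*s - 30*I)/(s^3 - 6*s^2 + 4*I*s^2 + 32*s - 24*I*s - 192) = (s + 5*I)/(s^2 + 4*I*s + 32)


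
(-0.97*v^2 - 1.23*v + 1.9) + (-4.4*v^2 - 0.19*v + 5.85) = -5.37*v^2 - 1.42*v + 7.75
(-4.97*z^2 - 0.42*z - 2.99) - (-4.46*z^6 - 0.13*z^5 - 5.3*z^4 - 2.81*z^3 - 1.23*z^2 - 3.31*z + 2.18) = 4.46*z^6 + 0.13*z^5 + 5.3*z^4 + 2.81*z^3 - 3.74*z^2 + 2.89*z - 5.17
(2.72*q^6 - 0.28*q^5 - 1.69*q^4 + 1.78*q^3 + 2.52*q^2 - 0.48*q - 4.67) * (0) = 0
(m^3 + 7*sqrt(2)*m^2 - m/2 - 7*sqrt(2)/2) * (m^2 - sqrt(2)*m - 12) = m^5 + 6*sqrt(2)*m^4 - 53*m^3/2 - 87*sqrt(2)*m^2 + 13*m + 42*sqrt(2)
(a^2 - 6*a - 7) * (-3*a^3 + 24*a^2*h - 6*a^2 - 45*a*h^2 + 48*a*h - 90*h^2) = -3*a^5 + 24*a^4*h + 12*a^4 - 45*a^3*h^2 - 96*a^3*h + 57*a^3 + 180*a^2*h^2 - 456*a^2*h + 42*a^2 + 855*a*h^2 - 336*a*h + 630*h^2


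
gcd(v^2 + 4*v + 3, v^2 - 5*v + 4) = 1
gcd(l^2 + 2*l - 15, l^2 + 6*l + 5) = l + 5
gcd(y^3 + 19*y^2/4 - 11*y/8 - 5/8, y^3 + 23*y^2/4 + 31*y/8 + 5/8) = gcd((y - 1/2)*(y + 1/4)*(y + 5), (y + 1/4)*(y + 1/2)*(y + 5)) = y^2 + 21*y/4 + 5/4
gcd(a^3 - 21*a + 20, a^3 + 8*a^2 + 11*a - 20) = a^2 + 4*a - 5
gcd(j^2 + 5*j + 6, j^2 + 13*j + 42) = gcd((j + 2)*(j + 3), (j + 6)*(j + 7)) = 1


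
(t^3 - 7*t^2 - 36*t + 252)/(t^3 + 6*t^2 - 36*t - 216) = (t - 7)/(t + 6)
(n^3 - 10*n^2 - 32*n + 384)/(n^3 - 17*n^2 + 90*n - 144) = (n^2 - 2*n - 48)/(n^2 - 9*n + 18)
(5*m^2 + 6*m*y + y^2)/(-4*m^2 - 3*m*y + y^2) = (5*m + y)/(-4*m + y)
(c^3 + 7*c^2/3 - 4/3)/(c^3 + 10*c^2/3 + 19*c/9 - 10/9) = 3*(3*c^2 + c - 2)/(9*c^2 + 12*c - 5)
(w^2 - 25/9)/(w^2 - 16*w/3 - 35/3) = (w - 5/3)/(w - 7)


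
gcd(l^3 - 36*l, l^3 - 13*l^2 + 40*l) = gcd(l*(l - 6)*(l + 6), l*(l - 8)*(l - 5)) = l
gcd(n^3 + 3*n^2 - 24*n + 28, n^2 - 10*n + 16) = n - 2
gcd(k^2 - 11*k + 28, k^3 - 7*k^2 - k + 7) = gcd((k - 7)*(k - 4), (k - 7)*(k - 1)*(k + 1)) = k - 7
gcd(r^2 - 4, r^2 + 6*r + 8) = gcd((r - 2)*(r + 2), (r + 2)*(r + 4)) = r + 2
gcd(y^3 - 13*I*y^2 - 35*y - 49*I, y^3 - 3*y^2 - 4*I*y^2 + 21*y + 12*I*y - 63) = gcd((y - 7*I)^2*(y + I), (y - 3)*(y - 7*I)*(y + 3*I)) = y - 7*I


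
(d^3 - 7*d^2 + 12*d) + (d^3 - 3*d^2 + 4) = 2*d^3 - 10*d^2 + 12*d + 4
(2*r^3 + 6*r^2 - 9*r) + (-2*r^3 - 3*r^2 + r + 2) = 3*r^2 - 8*r + 2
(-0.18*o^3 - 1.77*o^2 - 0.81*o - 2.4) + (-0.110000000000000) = -0.18*o^3 - 1.77*o^2 - 0.81*o - 2.51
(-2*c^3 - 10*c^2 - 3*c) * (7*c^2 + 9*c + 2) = -14*c^5 - 88*c^4 - 115*c^3 - 47*c^2 - 6*c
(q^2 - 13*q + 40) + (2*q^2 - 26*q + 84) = 3*q^2 - 39*q + 124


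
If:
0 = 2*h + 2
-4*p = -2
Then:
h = -1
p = 1/2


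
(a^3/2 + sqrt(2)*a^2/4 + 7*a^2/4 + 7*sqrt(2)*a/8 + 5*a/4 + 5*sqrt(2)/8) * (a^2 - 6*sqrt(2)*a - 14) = a^5/2 - 11*sqrt(2)*a^4/4 + 7*a^4/4 - 77*sqrt(2)*a^3/8 - 35*a^3/4 - 35*a^2 - 83*sqrt(2)*a^2/8 - 25*a - 49*sqrt(2)*a/4 - 35*sqrt(2)/4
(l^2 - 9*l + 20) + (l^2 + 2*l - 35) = 2*l^2 - 7*l - 15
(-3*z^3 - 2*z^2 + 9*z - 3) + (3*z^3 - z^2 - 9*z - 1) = -3*z^2 - 4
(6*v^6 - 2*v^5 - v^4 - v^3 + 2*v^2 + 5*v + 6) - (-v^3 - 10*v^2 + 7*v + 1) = 6*v^6 - 2*v^5 - v^4 + 12*v^2 - 2*v + 5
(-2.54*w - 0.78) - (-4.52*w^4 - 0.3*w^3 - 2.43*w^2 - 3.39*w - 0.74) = 4.52*w^4 + 0.3*w^3 + 2.43*w^2 + 0.85*w - 0.04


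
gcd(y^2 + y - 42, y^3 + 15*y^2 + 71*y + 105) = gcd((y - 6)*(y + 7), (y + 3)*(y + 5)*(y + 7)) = y + 7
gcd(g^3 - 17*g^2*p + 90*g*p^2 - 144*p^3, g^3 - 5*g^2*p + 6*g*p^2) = -g + 3*p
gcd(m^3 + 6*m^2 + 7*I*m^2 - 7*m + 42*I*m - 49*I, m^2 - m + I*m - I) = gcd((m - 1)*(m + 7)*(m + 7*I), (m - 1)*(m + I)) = m - 1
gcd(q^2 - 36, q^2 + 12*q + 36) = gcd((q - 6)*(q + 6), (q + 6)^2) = q + 6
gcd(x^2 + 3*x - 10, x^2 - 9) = 1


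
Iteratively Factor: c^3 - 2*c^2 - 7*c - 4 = (c - 4)*(c^2 + 2*c + 1) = (c - 4)*(c + 1)*(c + 1)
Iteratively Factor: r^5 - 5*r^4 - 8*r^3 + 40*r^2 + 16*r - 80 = (r + 2)*(r^4 - 7*r^3 + 6*r^2 + 28*r - 40) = (r - 5)*(r + 2)*(r^3 - 2*r^2 - 4*r + 8) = (r - 5)*(r + 2)^2*(r^2 - 4*r + 4) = (r - 5)*(r - 2)*(r + 2)^2*(r - 2)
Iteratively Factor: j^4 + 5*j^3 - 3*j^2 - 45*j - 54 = (j + 2)*(j^3 + 3*j^2 - 9*j - 27) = (j + 2)*(j + 3)*(j^2 - 9) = (j - 3)*(j + 2)*(j + 3)*(j + 3)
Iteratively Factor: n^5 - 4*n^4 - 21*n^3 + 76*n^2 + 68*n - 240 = (n - 2)*(n^4 - 2*n^3 - 25*n^2 + 26*n + 120) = (n - 2)*(n + 4)*(n^3 - 6*n^2 - n + 30) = (n - 3)*(n - 2)*(n + 4)*(n^2 - 3*n - 10) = (n - 3)*(n - 2)*(n + 2)*(n + 4)*(n - 5)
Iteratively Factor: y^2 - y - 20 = (y - 5)*(y + 4)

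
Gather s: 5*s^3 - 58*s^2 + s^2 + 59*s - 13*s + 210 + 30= 5*s^3 - 57*s^2 + 46*s + 240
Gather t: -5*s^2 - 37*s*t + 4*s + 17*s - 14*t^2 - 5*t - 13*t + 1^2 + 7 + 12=-5*s^2 + 21*s - 14*t^2 + t*(-37*s - 18) + 20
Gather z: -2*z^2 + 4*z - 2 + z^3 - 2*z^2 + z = z^3 - 4*z^2 + 5*z - 2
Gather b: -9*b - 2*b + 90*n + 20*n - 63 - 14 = -11*b + 110*n - 77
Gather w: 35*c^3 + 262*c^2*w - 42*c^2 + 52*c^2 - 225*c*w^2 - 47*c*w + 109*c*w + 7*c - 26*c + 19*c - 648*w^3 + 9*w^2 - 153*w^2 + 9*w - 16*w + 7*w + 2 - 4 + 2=35*c^3 + 10*c^2 - 648*w^3 + w^2*(-225*c - 144) + w*(262*c^2 + 62*c)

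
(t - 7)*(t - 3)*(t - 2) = t^3 - 12*t^2 + 41*t - 42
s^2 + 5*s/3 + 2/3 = (s + 2/3)*(s + 1)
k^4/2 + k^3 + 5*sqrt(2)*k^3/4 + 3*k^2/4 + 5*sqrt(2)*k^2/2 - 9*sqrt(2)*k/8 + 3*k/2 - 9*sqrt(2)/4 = (k/2 + 1)*(k - sqrt(2)/2)*(k + 3*sqrt(2)/2)^2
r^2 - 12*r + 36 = (r - 6)^2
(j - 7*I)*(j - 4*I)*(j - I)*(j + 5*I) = j^4 - 7*I*j^3 + 21*j^2 - 167*I*j - 140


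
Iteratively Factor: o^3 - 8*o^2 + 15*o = (o)*(o^2 - 8*o + 15) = o*(o - 5)*(o - 3)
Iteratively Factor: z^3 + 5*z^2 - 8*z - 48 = (z + 4)*(z^2 + z - 12) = (z + 4)^2*(z - 3)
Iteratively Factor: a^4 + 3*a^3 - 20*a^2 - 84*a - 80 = (a + 2)*(a^3 + a^2 - 22*a - 40) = (a + 2)*(a + 4)*(a^2 - 3*a - 10) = (a + 2)^2*(a + 4)*(a - 5)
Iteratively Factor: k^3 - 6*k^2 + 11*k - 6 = (k - 3)*(k^2 - 3*k + 2) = (k - 3)*(k - 2)*(k - 1)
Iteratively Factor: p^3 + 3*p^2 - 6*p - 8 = (p - 2)*(p^2 + 5*p + 4) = (p - 2)*(p + 4)*(p + 1)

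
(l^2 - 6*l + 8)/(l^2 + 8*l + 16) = (l^2 - 6*l + 8)/(l^2 + 8*l + 16)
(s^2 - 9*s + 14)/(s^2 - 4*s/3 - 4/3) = 3*(s - 7)/(3*s + 2)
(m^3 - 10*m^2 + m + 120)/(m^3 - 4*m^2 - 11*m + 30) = (m - 8)/(m - 2)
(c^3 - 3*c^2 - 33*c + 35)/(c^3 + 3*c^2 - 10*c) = (c^2 - 8*c + 7)/(c*(c - 2))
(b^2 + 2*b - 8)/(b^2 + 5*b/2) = 2*(b^2 + 2*b - 8)/(b*(2*b + 5))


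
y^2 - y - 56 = (y - 8)*(y + 7)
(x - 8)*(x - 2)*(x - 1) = x^3 - 11*x^2 + 26*x - 16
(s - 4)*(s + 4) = s^2 - 16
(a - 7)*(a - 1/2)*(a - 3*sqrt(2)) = a^3 - 15*a^2/2 - 3*sqrt(2)*a^2 + 7*a/2 + 45*sqrt(2)*a/2 - 21*sqrt(2)/2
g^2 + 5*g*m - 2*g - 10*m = (g - 2)*(g + 5*m)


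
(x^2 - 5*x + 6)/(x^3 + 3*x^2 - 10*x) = (x - 3)/(x*(x + 5))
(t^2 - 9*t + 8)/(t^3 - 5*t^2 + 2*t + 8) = (t^2 - 9*t + 8)/(t^3 - 5*t^2 + 2*t + 8)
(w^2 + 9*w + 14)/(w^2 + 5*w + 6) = (w + 7)/(w + 3)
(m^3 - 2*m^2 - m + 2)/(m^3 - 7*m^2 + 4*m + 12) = (m - 1)/(m - 6)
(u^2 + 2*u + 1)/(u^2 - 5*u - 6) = (u + 1)/(u - 6)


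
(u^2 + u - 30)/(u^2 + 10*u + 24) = (u - 5)/(u + 4)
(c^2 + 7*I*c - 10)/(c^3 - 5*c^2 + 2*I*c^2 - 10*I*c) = (c + 5*I)/(c*(c - 5))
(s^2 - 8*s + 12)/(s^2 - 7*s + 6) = (s - 2)/(s - 1)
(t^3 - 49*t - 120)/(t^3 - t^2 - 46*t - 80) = (t + 3)/(t + 2)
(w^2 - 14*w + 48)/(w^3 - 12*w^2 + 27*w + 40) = (w - 6)/(w^2 - 4*w - 5)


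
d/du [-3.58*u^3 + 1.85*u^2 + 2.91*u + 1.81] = -10.74*u^2 + 3.7*u + 2.91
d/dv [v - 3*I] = 1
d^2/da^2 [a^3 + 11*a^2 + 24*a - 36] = 6*a + 22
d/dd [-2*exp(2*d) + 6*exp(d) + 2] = (6 - 4*exp(d))*exp(d)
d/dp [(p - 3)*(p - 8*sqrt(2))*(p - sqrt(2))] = 3*p^2 - 18*sqrt(2)*p - 6*p + 16 + 27*sqrt(2)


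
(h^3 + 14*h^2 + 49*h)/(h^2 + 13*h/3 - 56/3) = 3*h*(h + 7)/(3*h - 8)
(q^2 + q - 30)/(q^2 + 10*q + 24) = (q - 5)/(q + 4)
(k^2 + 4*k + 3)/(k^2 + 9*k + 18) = (k + 1)/(k + 6)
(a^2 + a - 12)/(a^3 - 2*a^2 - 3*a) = (a + 4)/(a*(a + 1))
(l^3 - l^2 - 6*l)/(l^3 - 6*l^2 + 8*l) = (l^2 - l - 6)/(l^2 - 6*l + 8)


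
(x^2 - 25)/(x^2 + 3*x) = (x^2 - 25)/(x*(x + 3))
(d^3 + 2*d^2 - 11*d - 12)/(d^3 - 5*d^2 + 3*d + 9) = (d + 4)/(d - 3)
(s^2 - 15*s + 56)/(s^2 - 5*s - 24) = (s - 7)/(s + 3)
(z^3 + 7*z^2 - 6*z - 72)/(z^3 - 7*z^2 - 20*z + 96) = (z + 6)/(z - 8)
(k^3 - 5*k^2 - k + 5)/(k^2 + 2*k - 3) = (k^2 - 4*k - 5)/(k + 3)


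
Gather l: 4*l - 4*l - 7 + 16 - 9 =0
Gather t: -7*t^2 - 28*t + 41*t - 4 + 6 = -7*t^2 + 13*t + 2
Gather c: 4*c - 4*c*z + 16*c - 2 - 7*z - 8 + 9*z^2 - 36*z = c*(20 - 4*z) + 9*z^2 - 43*z - 10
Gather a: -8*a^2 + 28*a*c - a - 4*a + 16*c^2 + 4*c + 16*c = -8*a^2 + a*(28*c - 5) + 16*c^2 + 20*c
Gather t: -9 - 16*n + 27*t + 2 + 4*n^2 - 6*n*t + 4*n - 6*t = 4*n^2 - 12*n + t*(21 - 6*n) - 7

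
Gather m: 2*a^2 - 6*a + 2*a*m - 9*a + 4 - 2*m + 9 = 2*a^2 - 15*a + m*(2*a - 2) + 13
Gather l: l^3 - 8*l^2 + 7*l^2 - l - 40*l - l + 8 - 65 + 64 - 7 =l^3 - l^2 - 42*l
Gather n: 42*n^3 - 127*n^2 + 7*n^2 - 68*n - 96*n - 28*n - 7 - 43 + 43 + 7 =42*n^3 - 120*n^2 - 192*n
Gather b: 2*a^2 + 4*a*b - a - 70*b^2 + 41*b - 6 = 2*a^2 - a - 70*b^2 + b*(4*a + 41) - 6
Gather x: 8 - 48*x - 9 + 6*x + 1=-42*x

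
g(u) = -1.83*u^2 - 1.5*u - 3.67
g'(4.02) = -16.21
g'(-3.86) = 12.63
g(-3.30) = -18.65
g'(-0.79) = 1.39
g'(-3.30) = 10.58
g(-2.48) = -11.21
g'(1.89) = -8.42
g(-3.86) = -25.15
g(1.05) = -7.26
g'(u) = -3.66*u - 1.5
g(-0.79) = -3.63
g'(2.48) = -10.58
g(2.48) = -18.65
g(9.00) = -165.40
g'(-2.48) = 7.58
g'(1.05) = -5.34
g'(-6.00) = 20.46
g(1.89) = -13.04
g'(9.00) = -34.44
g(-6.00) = -60.55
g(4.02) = -39.27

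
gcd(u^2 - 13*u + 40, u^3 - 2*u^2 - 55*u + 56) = u - 8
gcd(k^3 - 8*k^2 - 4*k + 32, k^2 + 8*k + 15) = 1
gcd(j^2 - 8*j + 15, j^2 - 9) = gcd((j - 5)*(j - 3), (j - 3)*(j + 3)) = j - 3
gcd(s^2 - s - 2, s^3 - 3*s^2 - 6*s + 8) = 1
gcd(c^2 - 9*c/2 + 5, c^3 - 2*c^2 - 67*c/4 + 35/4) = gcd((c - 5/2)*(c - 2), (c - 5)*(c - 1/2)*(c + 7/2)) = 1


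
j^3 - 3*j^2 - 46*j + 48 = (j - 8)*(j - 1)*(j + 6)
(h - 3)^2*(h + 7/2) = h^3 - 5*h^2/2 - 12*h + 63/2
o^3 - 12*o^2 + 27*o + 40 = (o - 8)*(o - 5)*(o + 1)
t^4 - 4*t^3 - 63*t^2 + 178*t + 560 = (t - 8)*(t - 5)*(t + 2)*(t + 7)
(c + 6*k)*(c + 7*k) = c^2 + 13*c*k + 42*k^2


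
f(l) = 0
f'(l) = 0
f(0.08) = 0.00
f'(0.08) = 0.00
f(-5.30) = 0.00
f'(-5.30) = 0.00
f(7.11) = 0.00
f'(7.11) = 0.00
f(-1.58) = 0.00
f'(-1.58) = 0.00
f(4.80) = 0.00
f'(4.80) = 0.00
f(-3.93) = 0.00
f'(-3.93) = 0.00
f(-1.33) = 0.00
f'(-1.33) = 0.00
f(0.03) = 0.00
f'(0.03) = 0.00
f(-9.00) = 0.00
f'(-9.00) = 0.00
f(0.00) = 0.00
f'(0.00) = 0.00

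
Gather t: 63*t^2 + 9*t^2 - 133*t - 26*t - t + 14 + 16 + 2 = 72*t^2 - 160*t + 32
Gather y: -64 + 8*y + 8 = 8*y - 56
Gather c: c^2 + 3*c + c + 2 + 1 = c^2 + 4*c + 3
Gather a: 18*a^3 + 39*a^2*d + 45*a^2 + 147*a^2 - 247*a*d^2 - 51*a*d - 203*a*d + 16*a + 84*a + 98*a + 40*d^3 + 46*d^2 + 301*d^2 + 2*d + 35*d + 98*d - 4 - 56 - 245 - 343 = 18*a^3 + a^2*(39*d + 192) + a*(-247*d^2 - 254*d + 198) + 40*d^3 + 347*d^2 + 135*d - 648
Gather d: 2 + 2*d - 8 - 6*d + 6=-4*d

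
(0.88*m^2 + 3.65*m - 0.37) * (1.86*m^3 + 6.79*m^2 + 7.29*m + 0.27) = 1.6368*m^5 + 12.7642*m^4 + 30.5105*m^3 + 24.3338*m^2 - 1.7118*m - 0.0999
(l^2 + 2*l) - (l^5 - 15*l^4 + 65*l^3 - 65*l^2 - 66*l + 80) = -l^5 + 15*l^4 - 65*l^3 + 66*l^2 + 68*l - 80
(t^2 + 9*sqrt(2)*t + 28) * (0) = 0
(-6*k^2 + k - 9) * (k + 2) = -6*k^3 - 11*k^2 - 7*k - 18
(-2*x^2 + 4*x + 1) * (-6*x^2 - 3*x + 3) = 12*x^4 - 18*x^3 - 24*x^2 + 9*x + 3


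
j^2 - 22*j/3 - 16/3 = (j - 8)*(j + 2/3)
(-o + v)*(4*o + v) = -4*o^2 + 3*o*v + v^2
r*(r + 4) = r^2 + 4*r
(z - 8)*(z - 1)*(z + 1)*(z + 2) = z^4 - 6*z^3 - 17*z^2 + 6*z + 16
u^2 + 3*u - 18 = (u - 3)*(u + 6)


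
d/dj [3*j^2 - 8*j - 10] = 6*j - 8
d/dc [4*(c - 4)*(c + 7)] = 8*c + 12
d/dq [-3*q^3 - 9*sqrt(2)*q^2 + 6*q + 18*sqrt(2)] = -9*q^2 - 18*sqrt(2)*q + 6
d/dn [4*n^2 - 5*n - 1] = 8*n - 5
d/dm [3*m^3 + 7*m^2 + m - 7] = 9*m^2 + 14*m + 1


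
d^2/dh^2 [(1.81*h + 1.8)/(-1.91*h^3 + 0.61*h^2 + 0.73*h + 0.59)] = (-39.618366*h^5 - 66.145974*h^4 + 27.160512*h^3 - 13.436508*h^2 - 13.071246*h + 0.936334)/(6.967871*h^9 - 6.676023*h^8 - 5.857206*h^7 - 1.58098*h^6 + 6.363072*h^5 + 3.301998*h^4 + 0.0292339999999995*h^3 - 1.580256*h^2 - 0.762339*h - 0.205379)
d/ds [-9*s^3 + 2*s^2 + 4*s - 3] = -27*s^2 + 4*s + 4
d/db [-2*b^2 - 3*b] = -4*b - 3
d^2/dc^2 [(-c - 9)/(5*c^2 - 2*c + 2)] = 2*(-4*(c + 9)*(5*c - 1)^2 + (15*c + 43)*(5*c^2 - 2*c + 2))/(5*c^2 - 2*c + 2)^3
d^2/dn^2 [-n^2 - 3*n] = -2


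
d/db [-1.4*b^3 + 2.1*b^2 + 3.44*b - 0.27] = -4.2*b^2 + 4.2*b + 3.44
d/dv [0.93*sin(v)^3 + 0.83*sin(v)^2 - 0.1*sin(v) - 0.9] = (2.79*sin(v)^2 + 1.66*sin(v) - 0.1)*cos(v)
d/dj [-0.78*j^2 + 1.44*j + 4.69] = 1.44 - 1.56*j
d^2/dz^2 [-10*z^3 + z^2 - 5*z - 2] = 2 - 60*z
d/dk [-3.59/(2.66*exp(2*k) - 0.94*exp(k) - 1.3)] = (19.0988*exp(k) - 3.3746)*exp(k)/(-2.66*exp(2*k) + 0.94*exp(k) + 1.3)^2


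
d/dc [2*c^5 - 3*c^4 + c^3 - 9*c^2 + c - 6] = 10*c^4 - 12*c^3 + 3*c^2 - 18*c + 1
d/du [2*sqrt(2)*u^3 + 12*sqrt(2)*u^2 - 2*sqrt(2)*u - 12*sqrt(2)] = sqrt(2)*(6*u^2 + 24*u - 2)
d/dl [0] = 0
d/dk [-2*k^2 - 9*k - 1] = -4*k - 9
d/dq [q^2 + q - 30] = 2*q + 1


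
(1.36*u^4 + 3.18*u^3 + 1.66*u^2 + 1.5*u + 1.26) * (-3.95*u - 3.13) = -5.372*u^5 - 16.8178*u^4 - 16.5104*u^3 - 11.1208*u^2 - 9.672*u - 3.9438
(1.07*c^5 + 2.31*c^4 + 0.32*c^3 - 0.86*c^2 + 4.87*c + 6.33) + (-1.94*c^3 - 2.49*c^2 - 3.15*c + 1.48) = 1.07*c^5 + 2.31*c^4 - 1.62*c^3 - 3.35*c^2 + 1.72*c + 7.81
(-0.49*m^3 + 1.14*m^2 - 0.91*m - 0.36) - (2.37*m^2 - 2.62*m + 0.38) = -0.49*m^3 - 1.23*m^2 + 1.71*m - 0.74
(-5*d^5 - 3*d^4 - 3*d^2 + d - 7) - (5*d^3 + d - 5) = -5*d^5 - 3*d^4 - 5*d^3 - 3*d^2 - 2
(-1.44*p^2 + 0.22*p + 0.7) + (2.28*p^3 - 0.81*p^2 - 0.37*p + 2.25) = 2.28*p^3 - 2.25*p^2 - 0.15*p + 2.95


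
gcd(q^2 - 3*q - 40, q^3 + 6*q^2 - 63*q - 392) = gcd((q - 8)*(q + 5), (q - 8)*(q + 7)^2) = q - 8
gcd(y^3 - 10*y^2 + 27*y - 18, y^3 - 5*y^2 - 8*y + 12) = y^2 - 7*y + 6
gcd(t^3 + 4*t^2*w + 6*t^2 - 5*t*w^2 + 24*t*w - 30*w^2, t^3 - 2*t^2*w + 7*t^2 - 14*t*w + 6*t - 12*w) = t + 6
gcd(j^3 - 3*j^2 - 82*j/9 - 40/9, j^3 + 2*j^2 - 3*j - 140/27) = j + 4/3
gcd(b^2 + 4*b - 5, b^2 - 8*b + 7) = b - 1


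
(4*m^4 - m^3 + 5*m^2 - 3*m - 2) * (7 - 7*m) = -28*m^5 + 35*m^4 - 42*m^3 + 56*m^2 - 7*m - 14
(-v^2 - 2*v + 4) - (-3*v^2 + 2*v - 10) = 2*v^2 - 4*v + 14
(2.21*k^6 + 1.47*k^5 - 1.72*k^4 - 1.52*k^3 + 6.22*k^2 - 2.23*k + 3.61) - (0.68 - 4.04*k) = 2.21*k^6 + 1.47*k^5 - 1.72*k^4 - 1.52*k^3 + 6.22*k^2 + 1.81*k + 2.93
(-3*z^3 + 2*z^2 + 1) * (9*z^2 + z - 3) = -27*z^5 + 15*z^4 + 11*z^3 + 3*z^2 + z - 3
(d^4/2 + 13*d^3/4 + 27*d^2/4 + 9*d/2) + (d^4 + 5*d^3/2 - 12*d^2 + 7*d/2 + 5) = 3*d^4/2 + 23*d^3/4 - 21*d^2/4 + 8*d + 5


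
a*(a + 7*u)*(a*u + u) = a^3*u + 7*a^2*u^2 + a^2*u + 7*a*u^2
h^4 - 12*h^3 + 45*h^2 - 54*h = h*(h - 6)*(h - 3)^2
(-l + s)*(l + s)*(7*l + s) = -7*l^3 - l^2*s + 7*l*s^2 + s^3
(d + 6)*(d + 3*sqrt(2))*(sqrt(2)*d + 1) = sqrt(2)*d^3 + 7*d^2 + 6*sqrt(2)*d^2 + 3*sqrt(2)*d + 42*d + 18*sqrt(2)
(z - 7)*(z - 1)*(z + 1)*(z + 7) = z^4 - 50*z^2 + 49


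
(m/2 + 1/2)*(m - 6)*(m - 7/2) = m^3/2 - 17*m^2/4 + 23*m/4 + 21/2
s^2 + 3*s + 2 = (s + 1)*(s + 2)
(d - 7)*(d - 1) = d^2 - 8*d + 7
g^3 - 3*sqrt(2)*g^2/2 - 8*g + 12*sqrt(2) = (g - 2*sqrt(2))*(g - 3*sqrt(2)/2)*(g + 2*sqrt(2))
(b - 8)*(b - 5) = b^2 - 13*b + 40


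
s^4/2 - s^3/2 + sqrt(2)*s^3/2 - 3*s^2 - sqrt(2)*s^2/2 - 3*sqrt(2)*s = s*(s/2 + sqrt(2)/2)*(s - 3)*(s + 2)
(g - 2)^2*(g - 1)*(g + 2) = g^4 - 3*g^3 - 2*g^2 + 12*g - 8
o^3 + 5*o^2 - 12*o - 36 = (o - 3)*(o + 2)*(o + 6)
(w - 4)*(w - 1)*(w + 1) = w^3 - 4*w^2 - w + 4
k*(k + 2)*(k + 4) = k^3 + 6*k^2 + 8*k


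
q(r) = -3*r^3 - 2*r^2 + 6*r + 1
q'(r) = -9*r^2 - 4*r + 6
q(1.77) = -11.28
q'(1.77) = -29.28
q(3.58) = -140.80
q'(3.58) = -123.67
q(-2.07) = 6.62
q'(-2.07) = -24.28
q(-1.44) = -2.83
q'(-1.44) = -6.90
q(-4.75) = 248.89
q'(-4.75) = -178.06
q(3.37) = -116.31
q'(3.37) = -109.69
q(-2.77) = 32.80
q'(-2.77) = -51.98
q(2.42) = -38.71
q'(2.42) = -56.39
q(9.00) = -2294.00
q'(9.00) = -759.00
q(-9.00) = 1972.00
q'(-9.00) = -687.00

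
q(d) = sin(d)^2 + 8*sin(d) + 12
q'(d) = 2*sin(d)*cos(d) + 8*cos(d)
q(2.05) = 19.89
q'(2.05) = -4.51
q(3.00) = 13.15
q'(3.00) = -8.20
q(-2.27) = 6.46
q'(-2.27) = -4.16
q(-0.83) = 6.64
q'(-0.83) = 4.40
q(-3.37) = 13.86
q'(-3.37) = -8.23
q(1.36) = 20.78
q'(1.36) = 2.08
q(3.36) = 10.31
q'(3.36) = -7.39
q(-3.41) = 14.19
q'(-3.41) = -8.22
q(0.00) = 12.00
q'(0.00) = 8.00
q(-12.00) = 16.58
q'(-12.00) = 7.66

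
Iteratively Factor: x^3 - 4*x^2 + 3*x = (x - 3)*(x^2 - x) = x*(x - 3)*(x - 1)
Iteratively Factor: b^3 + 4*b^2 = (b + 4)*(b^2) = b*(b + 4)*(b)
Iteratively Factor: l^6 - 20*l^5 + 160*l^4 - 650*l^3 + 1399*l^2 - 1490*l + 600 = (l - 2)*(l^5 - 18*l^4 + 124*l^3 - 402*l^2 + 595*l - 300) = (l - 2)*(l - 1)*(l^4 - 17*l^3 + 107*l^2 - 295*l + 300) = (l - 4)*(l - 2)*(l - 1)*(l^3 - 13*l^2 + 55*l - 75) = (l - 5)*(l - 4)*(l - 2)*(l - 1)*(l^2 - 8*l + 15) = (l - 5)*(l - 4)*(l - 3)*(l - 2)*(l - 1)*(l - 5)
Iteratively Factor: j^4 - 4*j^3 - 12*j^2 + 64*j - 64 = (j + 4)*(j^3 - 8*j^2 + 20*j - 16) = (j - 2)*(j + 4)*(j^2 - 6*j + 8) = (j - 4)*(j - 2)*(j + 4)*(j - 2)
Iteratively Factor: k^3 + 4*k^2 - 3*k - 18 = (k - 2)*(k^2 + 6*k + 9) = (k - 2)*(k + 3)*(k + 3)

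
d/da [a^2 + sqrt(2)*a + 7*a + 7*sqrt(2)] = 2*a + sqrt(2) + 7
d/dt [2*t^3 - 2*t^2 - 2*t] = 6*t^2 - 4*t - 2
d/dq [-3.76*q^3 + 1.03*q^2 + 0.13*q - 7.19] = -11.28*q^2 + 2.06*q + 0.13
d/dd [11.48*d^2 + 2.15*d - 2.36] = 22.96*d + 2.15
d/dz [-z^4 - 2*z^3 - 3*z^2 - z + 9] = -4*z^3 - 6*z^2 - 6*z - 1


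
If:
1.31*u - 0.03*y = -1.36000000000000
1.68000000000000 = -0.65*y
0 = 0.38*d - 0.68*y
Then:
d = -4.63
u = -1.10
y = -2.58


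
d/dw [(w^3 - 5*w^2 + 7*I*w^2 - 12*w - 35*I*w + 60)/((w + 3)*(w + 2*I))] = (w^4 + w^3*(6 + 4*I) + w^2*(-17 + 64*I) + w*(-204 - 60*I) + 30 - 192*I)/(w^4 + w^3*(6 + 4*I) + w^2*(5 + 24*I) + w*(-24 + 36*I) - 36)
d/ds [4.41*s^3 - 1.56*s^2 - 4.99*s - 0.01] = 13.23*s^2 - 3.12*s - 4.99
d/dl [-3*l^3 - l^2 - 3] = l*(-9*l - 2)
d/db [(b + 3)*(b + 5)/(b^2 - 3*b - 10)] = (-11*b^2 - 50*b - 35)/(b^4 - 6*b^3 - 11*b^2 + 60*b + 100)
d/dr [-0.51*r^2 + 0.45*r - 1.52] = 0.45 - 1.02*r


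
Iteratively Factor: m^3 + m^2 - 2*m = (m - 1)*(m^2 + 2*m) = m*(m - 1)*(m + 2)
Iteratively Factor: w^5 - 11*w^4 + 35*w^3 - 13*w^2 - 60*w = (w - 3)*(w^4 - 8*w^3 + 11*w^2 + 20*w) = (w - 4)*(w - 3)*(w^3 - 4*w^2 - 5*w) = (w - 5)*(w - 4)*(w - 3)*(w^2 + w) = (w - 5)*(w - 4)*(w - 3)*(w + 1)*(w)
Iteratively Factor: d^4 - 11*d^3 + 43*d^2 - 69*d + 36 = (d - 3)*(d^3 - 8*d^2 + 19*d - 12) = (d - 3)*(d - 1)*(d^2 - 7*d + 12) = (d - 3)^2*(d - 1)*(d - 4)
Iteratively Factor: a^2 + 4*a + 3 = (a + 1)*(a + 3)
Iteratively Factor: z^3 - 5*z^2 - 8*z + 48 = (z - 4)*(z^2 - z - 12) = (z - 4)^2*(z + 3)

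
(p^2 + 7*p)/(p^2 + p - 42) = p/(p - 6)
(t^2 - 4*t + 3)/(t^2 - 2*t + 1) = (t - 3)/(t - 1)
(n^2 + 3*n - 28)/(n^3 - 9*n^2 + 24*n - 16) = (n + 7)/(n^2 - 5*n + 4)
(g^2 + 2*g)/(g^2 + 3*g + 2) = g/(g + 1)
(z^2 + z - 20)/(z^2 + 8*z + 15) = (z - 4)/(z + 3)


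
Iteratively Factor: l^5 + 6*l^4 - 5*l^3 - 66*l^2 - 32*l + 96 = (l + 2)*(l^4 + 4*l^3 - 13*l^2 - 40*l + 48) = (l - 1)*(l + 2)*(l^3 + 5*l^2 - 8*l - 48) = (l - 3)*(l - 1)*(l + 2)*(l^2 + 8*l + 16) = (l - 3)*(l - 1)*(l + 2)*(l + 4)*(l + 4)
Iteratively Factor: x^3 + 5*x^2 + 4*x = (x)*(x^2 + 5*x + 4) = x*(x + 1)*(x + 4)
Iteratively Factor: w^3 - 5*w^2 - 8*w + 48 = (w - 4)*(w^2 - w - 12) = (w - 4)^2*(w + 3)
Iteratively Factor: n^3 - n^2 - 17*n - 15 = (n + 1)*(n^2 - 2*n - 15) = (n - 5)*(n + 1)*(n + 3)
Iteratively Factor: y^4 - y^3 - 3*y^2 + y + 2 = (y - 2)*(y^3 + y^2 - y - 1) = (y - 2)*(y + 1)*(y^2 - 1) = (y - 2)*(y + 1)^2*(y - 1)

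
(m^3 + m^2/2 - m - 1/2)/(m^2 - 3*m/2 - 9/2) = (-2*m^3 - m^2 + 2*m + 1)/(-2*m^2 + 3*m + 9)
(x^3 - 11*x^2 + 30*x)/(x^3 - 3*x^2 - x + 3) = x*(x^2 - 11*x + 30)/(x^3 - 3*x^2 - x + 3)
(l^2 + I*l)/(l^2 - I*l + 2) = l/(l - 2*I)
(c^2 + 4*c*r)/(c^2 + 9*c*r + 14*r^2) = c*(c + 4*r)/(c^2 + 9*c*r + 14*r^2)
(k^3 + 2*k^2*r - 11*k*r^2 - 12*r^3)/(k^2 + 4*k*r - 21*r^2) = (k^2 + 5*k*r + 4*r^2)/(k + 7*r)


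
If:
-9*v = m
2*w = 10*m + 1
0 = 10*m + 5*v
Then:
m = 0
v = 0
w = 1/2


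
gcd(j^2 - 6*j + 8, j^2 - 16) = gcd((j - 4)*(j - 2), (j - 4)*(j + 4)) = j - 4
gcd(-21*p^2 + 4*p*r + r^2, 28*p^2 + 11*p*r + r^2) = 7*p + r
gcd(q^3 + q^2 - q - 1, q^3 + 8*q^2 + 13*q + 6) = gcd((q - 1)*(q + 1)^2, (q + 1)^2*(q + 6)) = q^2 + 2*q + 1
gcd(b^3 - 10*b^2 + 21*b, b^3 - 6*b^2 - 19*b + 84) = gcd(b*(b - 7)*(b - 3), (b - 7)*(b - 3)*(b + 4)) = b^2 - 10*b + 21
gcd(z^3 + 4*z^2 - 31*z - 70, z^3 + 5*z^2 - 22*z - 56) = z^2 + 9*z + 14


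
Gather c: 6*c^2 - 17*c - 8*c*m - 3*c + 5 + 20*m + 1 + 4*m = 6*c^2 + c*(-8*m - 20) + 24*m + 6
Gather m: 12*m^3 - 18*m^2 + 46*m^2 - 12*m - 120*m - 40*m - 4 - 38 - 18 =12*m^3 + 28*m^2 - 172*m - 60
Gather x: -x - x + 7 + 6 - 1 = 12 - 2*x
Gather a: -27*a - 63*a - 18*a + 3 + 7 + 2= 12 - 108*a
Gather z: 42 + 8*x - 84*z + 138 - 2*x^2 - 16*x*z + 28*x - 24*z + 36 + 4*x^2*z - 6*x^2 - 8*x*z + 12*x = -8*x^2 + 48*x + z*(4*x^2 - 24*x - 108) + 216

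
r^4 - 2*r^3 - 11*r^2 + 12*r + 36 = (r - 3)^2*(r + 2)^2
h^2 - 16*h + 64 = (h - 8)^2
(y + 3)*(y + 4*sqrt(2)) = y^2 + 3*y + 4*sqrt(2)*y + 12*sqrt(2)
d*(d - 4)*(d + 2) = d^3 - 2*d^2 - 8*d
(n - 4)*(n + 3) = n^2 - n - 12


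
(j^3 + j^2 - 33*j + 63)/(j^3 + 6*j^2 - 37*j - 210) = (j^2 - 6*j + 9)/(j^2 - j - 30)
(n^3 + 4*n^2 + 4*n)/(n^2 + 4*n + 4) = n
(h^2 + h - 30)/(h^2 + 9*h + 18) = (h - 5)/(h + 3)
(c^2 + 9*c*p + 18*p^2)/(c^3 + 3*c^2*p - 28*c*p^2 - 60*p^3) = (-c - 3*p)/(-c^2 + 3*c*p + 10*p^2)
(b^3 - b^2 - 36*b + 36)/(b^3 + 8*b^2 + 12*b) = (b^2 - 7*b + 6)/(b*(b + 2))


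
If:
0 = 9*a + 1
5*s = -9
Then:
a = -1/9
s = -9/5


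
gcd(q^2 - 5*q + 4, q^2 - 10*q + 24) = q - 4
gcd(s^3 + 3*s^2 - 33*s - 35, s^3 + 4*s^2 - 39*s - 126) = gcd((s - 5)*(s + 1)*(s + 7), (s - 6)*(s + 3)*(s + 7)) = s + 7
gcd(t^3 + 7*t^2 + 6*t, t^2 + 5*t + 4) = t + 1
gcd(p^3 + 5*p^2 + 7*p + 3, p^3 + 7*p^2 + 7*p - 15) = p + 3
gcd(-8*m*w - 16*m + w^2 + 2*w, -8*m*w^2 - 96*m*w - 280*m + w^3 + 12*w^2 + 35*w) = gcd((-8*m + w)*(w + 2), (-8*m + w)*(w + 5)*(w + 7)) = -8*m + w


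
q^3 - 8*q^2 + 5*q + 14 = (q - 7)*(q - 2)*(q + 1)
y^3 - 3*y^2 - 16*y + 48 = (y - 4)*(y - 3)*(y + 4)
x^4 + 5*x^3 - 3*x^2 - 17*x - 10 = (x - 2)*(x + 1)^2*(x + 5)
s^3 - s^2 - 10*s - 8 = (s - 4)*(s + 1)*(s + 2)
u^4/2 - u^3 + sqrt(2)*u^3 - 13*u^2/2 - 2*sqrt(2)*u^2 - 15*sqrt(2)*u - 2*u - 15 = (u/2 + sqrt(2)/2)*(u - 5)*(u + 3)*(u + sqrt(2))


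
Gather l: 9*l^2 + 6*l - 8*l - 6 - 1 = 9*l^2 - 2*l - 7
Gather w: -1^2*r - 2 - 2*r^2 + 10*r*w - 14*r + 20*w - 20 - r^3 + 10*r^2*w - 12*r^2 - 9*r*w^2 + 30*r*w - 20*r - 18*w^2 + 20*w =-r^3 - 14*r^2 - 35*r + w^2*(-9*r - 18) + w*(10*r^2 + 40*r + 40) - 22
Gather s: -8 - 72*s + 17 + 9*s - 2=7 - 63*s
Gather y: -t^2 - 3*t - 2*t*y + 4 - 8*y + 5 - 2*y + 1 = -t^2 - 3*t + y*(-2*t - 10) + 10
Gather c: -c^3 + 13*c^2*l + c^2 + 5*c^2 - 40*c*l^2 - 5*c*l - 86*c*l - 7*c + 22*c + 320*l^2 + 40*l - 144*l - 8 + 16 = -c^3 + c^2*(13*l + 6) + c*(-40*l^2 - 91*l + 15) + 320*l^2 - 104*l + 8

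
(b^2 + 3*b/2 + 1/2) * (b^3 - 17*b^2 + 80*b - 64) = b^5 - 31*b^4/2 + 55*b^3 + 95*b^2/2 - 56*b - 32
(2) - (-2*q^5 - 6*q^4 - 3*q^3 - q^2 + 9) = 2*q^5 + 6*q^4 + 3*q^3 + q^2 - 7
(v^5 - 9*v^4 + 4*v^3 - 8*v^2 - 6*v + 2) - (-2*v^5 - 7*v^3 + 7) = 3*v^5 - 9*v^4 + 11*v^3 - 8*v^2 - 6*v - 5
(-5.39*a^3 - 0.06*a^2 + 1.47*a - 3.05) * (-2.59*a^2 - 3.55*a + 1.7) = 13.9601*a^5 + 19.2899*a^4 - 12.7573*a^3 + 2.579*a^2 + 13.3265*a - 5.185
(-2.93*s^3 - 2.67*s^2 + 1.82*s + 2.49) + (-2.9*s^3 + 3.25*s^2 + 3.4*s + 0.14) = -5.83*s^3 + 0.58*s^2 + 5.22*s + 2.63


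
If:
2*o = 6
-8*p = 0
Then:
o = 3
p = 0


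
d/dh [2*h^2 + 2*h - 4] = 4*h + 2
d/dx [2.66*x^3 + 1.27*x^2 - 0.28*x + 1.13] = 7.98*x^2 + 2.54*x - 0.28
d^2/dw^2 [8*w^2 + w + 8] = 16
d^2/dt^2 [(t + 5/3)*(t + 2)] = 2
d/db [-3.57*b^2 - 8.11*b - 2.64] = -7.14*b - 8.11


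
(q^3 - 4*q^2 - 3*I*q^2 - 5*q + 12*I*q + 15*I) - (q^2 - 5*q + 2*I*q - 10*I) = q^3 - 5*q^2 - 3*I*q^2 + 10*I*q + 25*I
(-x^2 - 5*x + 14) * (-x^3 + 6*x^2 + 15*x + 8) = x^5 - x^4 - 59*x^3 + x^2 + 170*x + 112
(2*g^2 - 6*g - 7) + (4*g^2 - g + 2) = 6*g^2 - 7*g - 5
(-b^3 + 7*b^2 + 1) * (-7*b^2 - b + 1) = 7*b^5 - 48*b^4 - 8*b^3 - b + 1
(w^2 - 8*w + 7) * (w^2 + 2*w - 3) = w^4 - 6*w^3 - 12*w^2 + 38*w - 21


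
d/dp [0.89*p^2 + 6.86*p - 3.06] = 1.78*p + 6.86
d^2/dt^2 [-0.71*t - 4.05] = 0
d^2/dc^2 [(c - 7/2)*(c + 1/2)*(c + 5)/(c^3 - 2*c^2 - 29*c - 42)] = (16*c^6 + 147*c^5 + 1896*c^4 + 3265*c^3 - 1659*c^2 + 27552*c + 69223)/(2*(c^9 - 6*c^8 - 75*c^7 + 214*c^6 + 2679*c^5 + 1758*c^4 - 33713*c^3 - 116550*c^2 - 153468*c - 74088))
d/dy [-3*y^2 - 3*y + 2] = -6*y - 3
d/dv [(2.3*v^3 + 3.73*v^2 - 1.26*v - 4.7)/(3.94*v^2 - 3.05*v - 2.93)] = (9.062*v^4 - 14.03*v^3 - 26.6291*v^2 + 15.1782*v - 10.6432)/(15.5236*v^4 - 24.034*v^3 - 13.7859*v^2 + 17.873*v + 8.5849)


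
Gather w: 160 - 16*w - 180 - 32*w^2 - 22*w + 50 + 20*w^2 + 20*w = -12*w^2 - 18*w + 30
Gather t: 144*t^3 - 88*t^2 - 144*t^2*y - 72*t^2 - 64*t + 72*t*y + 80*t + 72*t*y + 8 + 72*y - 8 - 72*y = 144*t^3 + t^2*(-144*y - 160) + t*(144*y + 16)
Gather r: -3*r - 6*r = -9*r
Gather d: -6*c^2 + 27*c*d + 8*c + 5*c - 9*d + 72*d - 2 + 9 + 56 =-6*c^2 + 13*c + d*(27*c + 63) + 63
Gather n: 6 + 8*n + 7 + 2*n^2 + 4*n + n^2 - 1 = 3*n^2 + 12*n + 12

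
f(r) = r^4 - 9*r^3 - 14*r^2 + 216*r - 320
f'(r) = 4*r^3 - 27*r^2 - 28*r + 216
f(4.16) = -12.16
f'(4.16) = -79.77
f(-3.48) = -715.27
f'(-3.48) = -182.12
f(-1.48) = -636.37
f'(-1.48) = 185.33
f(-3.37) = -733.48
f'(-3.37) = -149.37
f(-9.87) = 14327.84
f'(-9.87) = -5983.92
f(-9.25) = 10928.14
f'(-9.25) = -5001.00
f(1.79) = -19.57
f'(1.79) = 102.31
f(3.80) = 13.31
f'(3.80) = -60.79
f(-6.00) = 1120.00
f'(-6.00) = -1452.00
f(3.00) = 40.00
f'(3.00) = -3.00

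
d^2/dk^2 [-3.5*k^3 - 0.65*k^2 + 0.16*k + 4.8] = -21.0*k - 1.3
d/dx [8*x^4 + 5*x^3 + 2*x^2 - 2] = x*(32*x^2 + 15*x + 4)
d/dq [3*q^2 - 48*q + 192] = 6*q - 48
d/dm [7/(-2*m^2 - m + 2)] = 7*(4*m + 1)/(2*m^2 + m - 2)^2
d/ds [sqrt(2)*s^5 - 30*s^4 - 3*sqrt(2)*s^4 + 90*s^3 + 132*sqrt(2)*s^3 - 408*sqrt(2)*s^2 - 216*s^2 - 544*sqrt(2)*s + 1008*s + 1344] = 5*sqrt(2)*s^4 - 120*s^3 - 12*sqrt(2)*s^3 + 270*s^2 + 396*sqrt(2)*s^2 - 816*sqrt(2)*s - 432*s - 544*sqrt(2) + 1008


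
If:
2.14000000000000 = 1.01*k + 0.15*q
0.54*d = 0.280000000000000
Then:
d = 0.52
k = 2.11881188118812 - 0.148514851485149*q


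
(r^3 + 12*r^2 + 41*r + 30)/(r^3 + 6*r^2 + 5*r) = (r + 6)/r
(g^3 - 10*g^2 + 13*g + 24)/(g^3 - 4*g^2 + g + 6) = (g - 8)/(g - 2)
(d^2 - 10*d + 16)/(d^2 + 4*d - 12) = (d - 8)/(d + 6)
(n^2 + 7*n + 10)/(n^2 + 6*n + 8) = (n + 5)/(n + 4)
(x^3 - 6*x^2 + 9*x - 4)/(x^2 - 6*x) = (x^3 - 6*x^2 + 9*x - 4)/(x*(x - 6))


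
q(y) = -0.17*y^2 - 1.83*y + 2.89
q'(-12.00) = 2.25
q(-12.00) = 0.37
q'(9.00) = -4.89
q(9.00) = -27.35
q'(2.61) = -2.72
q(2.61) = -3.04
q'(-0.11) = -1.79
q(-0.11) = 3.09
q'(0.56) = -2.02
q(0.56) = 1.81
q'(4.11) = -3.23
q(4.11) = -7.50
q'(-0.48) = -1.67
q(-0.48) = 3.73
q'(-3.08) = -0.78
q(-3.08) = 6.91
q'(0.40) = -1.97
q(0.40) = 2.13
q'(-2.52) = -0.97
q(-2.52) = 6.42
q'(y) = -0.34*y - 1.83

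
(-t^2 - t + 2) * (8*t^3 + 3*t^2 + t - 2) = -8*t^5 - 11*t^4 + 12*t^3 + 7*t^2 + 4*t - 4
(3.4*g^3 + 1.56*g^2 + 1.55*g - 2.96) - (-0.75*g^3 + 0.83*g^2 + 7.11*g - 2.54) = 4.15*g^3 + 0.73*g^2 - 5.56*g - 0.42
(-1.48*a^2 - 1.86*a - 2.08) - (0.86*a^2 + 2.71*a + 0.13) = -2.34*a^2 - 4.57*a - 2.21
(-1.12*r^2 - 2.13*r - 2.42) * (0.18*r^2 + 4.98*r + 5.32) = -0.2016*r^4 - 5.961*r^3 - 17.0014*r^2 - 23.3832*r - 12.8744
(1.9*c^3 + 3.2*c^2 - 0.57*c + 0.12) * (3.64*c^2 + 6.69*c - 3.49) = 6.916*c^5 + 24.359*c^4 + 12.7022*c^3 - 14.5445*c^2 + 2.7921*c - 0.4188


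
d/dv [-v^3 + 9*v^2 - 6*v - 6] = -3*v^2 + 18*v - 6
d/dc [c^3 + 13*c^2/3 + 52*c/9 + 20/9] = 3*c^2 + 26*c/3 + 52/9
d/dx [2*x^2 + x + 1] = 4*x + 1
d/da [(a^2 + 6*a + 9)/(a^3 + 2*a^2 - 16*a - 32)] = (-a^4 - 12*a^3 - 55*a^2 - 100*a - 48)/(a^6 + 4*a^5 - 28*a^4 - 128*a^3 + 128*a^2 + 1024*a + 1024)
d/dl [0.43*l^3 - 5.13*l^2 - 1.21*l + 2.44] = 1.29*l^2 - 10.26*l - 1.21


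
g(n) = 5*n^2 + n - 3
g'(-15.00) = -149.00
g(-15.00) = 1107.00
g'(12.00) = 121.00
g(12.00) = 729.00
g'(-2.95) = -28.50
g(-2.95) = 37.56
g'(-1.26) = -11.60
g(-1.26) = 3.68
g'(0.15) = 2.50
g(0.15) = -2.74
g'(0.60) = 7.00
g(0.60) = -0.60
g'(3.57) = 36.70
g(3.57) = 64.29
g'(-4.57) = -44.70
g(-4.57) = 96.85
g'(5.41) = 55.10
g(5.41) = 148.75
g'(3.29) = 33.90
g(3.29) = 54.41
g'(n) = 10*n + 1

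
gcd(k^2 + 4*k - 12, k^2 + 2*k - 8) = k - 2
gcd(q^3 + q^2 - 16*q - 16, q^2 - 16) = q^2 - 16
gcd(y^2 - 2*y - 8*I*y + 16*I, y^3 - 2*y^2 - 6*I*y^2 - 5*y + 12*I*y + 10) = y - 2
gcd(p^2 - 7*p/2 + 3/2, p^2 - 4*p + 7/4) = p - 1/2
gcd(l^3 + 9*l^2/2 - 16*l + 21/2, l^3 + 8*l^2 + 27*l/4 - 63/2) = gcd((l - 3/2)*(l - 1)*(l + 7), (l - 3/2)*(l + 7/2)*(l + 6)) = l - 3/2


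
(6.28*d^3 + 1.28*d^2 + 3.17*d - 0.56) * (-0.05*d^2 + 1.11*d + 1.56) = -0.314*d^5 + 6.9068*d^4 + 11.0591*d^3 + 5.5435*d^2 + 4.3236*d - 0.8736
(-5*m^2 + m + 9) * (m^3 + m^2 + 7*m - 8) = -5*m^5 - 4*m^4 - 25*m^3 + 56*m^2 + 55*m - 72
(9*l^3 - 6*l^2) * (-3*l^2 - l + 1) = -27*l^5 + 9*l^4 + 15*l^3 - 6*l^2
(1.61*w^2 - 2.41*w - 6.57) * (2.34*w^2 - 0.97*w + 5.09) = 3.7674*w^4 - 7.2011*w^3 - 4.8412*w^2 - 5.894*w - 33.4413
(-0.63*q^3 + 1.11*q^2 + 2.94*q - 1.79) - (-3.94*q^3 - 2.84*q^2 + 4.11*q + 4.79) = 3.31*q^3 + 3.95*q^2 - 1.17*q - 6.58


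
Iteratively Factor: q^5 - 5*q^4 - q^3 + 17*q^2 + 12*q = (q)*(q^4 - 5*q^3 - q^2 + 17*q + 12) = q*(q + 1)*(q^3 - 6*q^2 + 5*q + 12) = q*(q - 3)*(q + 1)*(q^2 - 3*q - 4) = q*(q - 3)*(q + 1)^2*(q - 4)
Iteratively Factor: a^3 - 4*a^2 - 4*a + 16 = (a + 2)*(a^2 - 6*a + 8) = (a - 2)*(a + 2)*(a - 4)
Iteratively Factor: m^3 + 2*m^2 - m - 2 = (m + 1)*(m^2 + m - 2) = (m + 1)*(m + 2)*(m - 1)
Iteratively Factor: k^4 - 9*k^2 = (k - 3)*(k^3 + 3*k^2) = k*(k - 3)*(k^2 + 3*k) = k^2*(k - 3)*(k + 3)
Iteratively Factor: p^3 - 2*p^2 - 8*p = (p + 2)*(p^2 - 4*p) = p*(p + 2)*(p - 4)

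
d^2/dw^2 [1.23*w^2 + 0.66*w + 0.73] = 2.46000000000000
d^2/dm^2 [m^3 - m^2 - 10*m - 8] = 6*m - 2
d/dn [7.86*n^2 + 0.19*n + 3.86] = 15.72*n + 0.19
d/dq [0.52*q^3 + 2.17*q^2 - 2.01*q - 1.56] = 1.56*q^2 + 4.34*q - 2.01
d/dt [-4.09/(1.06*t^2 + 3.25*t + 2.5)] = (8.6708*t + 13.2925)/(1.06*t^2 + 3.25*t + 2.5)^2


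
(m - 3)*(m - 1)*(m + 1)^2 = m^4 - 2*m^3 - 4*m^2 + 2*m + 3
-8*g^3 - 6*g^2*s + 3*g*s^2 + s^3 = (-2*g + s)*(g + s)*(4*g + s)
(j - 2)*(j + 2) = j^2 - 4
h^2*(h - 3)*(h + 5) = h^4 + 2*h^3 - 15*h^2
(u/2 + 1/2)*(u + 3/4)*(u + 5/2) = u^3/2 + 17*u^2/8 + 41*u/16 + 15/16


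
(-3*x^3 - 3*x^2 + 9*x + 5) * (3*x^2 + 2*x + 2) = -9*x^5 - 15*x^4 + 15*x^3 + 27*x^2 + 28*x + 10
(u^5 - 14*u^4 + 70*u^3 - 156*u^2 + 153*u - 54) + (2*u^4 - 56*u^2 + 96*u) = u^5 - 12*u^4 + 70*u^3 - 212*u^2 + 249*u - 54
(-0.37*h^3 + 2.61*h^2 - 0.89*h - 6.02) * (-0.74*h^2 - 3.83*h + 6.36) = 0.2738*h^5 - 0.5143*h^4 - 11.6909*h^3 + 24.4631*h^2 + 17.3962*h - 38.2872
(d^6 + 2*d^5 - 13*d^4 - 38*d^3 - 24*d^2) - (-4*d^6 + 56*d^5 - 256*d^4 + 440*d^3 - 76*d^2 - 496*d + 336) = 5*d^6 - 54*d^5 + 243*d^4 - 478*d^3 + 52*d^2 + 496*d - 336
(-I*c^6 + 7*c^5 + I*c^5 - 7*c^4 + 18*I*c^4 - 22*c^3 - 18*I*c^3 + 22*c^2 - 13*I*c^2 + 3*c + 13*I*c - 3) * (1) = -I*c^6 + 7*c^5 + I*c^5 - 7*c^4 + 18*I*c^4 - 22*c^3 - 18*I*c^3 + 22*c^2 - 13*I*c^2 + 3*c + 13*I*c - 3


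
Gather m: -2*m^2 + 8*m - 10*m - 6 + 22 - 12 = -2*m^2 - 2*m + 4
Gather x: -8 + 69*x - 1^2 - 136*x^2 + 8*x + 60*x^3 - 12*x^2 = 60*x^3 - 148*x^2 + 77*x - 9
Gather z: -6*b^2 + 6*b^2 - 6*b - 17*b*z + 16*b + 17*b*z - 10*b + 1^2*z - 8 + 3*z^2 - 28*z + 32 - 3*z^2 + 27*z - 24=0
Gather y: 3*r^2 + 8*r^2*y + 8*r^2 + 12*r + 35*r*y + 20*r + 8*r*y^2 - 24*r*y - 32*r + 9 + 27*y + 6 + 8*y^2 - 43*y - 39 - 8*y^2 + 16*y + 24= 11*r^2 + 8*r*y^2 + y*(8*r^2 + 11*r)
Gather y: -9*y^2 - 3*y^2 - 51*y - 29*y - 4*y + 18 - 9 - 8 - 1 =-12*y^2 - 84*y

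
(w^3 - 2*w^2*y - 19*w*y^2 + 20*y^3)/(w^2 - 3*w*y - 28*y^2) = (-w^2 + 6*w*y - 5*y^2)/(-w + 7*y)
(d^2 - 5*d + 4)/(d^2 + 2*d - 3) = (d - 4)/(d + 3)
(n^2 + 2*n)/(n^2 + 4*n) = (n + 2)/(n + 4)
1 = 1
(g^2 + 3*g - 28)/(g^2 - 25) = (g^2 + 3*g - 28)/(g^2 - 25)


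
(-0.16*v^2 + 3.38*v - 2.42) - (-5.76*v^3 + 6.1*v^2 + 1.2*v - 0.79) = 5.76*v^3 - 6.26*v^2 + 2.18*v - 1.63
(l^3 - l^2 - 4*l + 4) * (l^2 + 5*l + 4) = l^5 + 4*l^4 - 5*l^3 - 20*l^2 + 4*l + 16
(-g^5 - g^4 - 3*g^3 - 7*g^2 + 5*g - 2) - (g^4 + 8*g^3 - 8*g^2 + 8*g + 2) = -g^5 - 2*g^4 - 11*g^3 + g^2 - 3*g - 4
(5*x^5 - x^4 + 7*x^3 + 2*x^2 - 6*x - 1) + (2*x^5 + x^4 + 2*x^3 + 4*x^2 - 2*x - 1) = 7*x^5 + 9*x^3 + 6*x^2 - 8*x - 2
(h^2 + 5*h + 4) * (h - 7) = h^3 - 2*h^2 - 31*h - 28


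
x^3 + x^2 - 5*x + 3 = (x - 1)^2*(x + 3)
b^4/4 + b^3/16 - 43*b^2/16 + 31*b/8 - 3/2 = (b/4 + 1)*(b - 2)*(b - 1)*(b - 3/4)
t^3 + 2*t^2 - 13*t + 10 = (t - 2)*(t - 1)*(t + 5)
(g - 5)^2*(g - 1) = g^3 - 11*g^2 + 35*g - 25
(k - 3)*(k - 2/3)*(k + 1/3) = k^3 - 10*k^2/3 + 7*k/9 + 2/3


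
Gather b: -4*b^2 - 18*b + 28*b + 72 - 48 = -4*b^2 + 10*b + 24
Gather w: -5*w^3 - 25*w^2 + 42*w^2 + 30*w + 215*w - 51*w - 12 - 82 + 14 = -5*w^3 + 17*w^2 + 194*w - 80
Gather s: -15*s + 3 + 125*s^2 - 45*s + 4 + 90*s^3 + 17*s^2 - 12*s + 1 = 90*s^3 + 142*s^2 - 72*s + 8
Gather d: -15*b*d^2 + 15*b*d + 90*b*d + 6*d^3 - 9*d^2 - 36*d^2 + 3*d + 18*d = 6*d^3 + d^2*(-15*b - 45) + d*(105*b + 21)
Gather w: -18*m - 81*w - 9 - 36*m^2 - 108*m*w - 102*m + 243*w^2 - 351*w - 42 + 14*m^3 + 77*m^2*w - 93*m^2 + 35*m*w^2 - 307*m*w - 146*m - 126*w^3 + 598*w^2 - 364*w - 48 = 14*m^3 - 129*m^2 - 266*m - 126*w^3 + w^2*(35*m + 841) + w*(77*m^2 - 415*m - 796) - 99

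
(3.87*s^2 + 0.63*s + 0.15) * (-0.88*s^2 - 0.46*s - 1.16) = -3.4056*s^4 - 2.3346*s^3 - 4.911*s^2 - 0.7998*s - 0.174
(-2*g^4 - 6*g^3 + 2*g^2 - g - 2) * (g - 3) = -2*g^5 + 20*g^3 - 7*g^2 + g + 6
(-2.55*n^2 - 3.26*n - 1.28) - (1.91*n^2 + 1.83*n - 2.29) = -4.46*n^2 - 5.09*n + 1.01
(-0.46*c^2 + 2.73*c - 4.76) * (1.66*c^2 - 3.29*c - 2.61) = -0.7636*c^4 + 6.0452*c^3 - 15.6827*c^2 + 8.5351*c + 12.4236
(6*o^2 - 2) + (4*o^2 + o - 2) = 10*o^2 + o - 4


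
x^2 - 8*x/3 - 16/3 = (x - 4)*(x + 4/3)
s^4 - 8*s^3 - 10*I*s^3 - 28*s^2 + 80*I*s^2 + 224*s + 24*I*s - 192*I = (s - 8)*(s - 6*I)*(s - 2*I)^2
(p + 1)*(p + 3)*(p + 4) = p^3 + 8*p^2 + 19*p + 12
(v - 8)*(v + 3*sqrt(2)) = v^2 - 8*v + 3*sqrt(2)*v - 24*sqrt(2)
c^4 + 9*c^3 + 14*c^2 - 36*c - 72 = (c - 2)*(c + 2)*(c + 3)*(c + 6)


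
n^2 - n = n*(n - 1)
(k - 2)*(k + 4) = k^2 + 2*k - 8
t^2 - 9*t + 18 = (t - 6)*(t - 3)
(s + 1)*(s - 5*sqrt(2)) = s^2 - 5*sqrt(2)*s + s - 5*sqrt(2)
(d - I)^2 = d^2 - 2*I*d - 1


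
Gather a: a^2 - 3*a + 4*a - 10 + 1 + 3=a^2 + a - 6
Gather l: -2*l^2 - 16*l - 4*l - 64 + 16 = -2*l^2 - 20*l - 48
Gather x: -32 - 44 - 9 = -85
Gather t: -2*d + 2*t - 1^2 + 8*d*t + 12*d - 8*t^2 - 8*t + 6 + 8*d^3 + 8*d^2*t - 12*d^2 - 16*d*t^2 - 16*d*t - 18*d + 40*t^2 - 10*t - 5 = 8*d^3 - 12*d^2 - 8*d + t^2*(32 - 16*d) + t*(8*d^2 - 8*d - 16)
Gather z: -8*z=-8*z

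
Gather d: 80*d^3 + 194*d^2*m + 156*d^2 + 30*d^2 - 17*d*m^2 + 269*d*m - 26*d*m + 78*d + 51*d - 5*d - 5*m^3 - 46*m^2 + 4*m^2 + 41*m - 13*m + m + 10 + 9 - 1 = 80*d^3 + d^2*(194*m + 186) + d*(-17*m^2 + 243*m + 124) - 5*m^3 - 42*m^2 + 29*m + 18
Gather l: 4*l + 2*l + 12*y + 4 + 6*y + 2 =6*l + 18*y + 6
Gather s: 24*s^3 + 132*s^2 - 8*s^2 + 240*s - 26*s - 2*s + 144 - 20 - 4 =24*s^3 + 124*s^2 + 212*s + 120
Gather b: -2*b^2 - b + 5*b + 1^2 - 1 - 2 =-2*b^2 + 4*b - 2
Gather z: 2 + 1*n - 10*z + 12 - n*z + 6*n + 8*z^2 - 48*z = 7*n + 8*z^2 + z*(-n - 58) + 14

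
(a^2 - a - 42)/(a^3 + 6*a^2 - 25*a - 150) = (a - 7)/(a^2 - 25)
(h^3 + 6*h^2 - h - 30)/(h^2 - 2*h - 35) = (h^2 + h - 6)/(h - 7)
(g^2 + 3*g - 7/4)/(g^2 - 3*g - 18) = (-g^2 - 3*g + 7/4)/(-g^2 + 3*g + 18)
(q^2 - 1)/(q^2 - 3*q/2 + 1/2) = 2*(q + 1)/(2*q - 1)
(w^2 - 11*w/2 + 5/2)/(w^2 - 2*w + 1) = (2*w^2 - 11*w + 5)/(2*(w^2 - 2*w + 1))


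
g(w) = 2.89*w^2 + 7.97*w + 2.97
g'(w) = 5.78*w + 7.97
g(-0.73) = -1.31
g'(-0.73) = 3.75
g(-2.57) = 1.58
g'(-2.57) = -6.88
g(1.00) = 13.83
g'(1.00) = 13.75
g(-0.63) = -0.90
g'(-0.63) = 4.33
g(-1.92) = -1.68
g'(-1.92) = -3.13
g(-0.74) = -1.35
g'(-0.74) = 3.69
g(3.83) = 75.89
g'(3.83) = 30.11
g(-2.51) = 1.17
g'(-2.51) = -6.54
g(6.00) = 154.83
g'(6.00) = 42.65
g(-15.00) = 533.67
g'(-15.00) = -78.73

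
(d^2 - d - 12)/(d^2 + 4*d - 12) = (d^2 - d - 12)/(d^2 + 4*d - 12)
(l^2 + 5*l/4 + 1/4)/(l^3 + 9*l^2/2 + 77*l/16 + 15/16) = 4*(l + 1)/(4*l^2 + 17*l + 15)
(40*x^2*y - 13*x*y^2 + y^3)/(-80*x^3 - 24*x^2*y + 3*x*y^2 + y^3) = y*(-8*x + y)/(16*x^2 + 8*x*y + y^2)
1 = 1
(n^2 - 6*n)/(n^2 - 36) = n/(n + 6)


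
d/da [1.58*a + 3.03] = 1.58000000000000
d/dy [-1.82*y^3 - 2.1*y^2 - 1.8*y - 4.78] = -5.46*y^2 - 4.2*y - 1.8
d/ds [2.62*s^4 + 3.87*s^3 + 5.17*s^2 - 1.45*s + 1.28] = 10.48*s^3 + 11.61*s^2 + 10.34*s - 1.45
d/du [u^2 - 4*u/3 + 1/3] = 2*u - 4/3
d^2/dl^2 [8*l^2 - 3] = 16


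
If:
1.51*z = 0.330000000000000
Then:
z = 0.22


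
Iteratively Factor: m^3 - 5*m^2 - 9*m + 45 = (m - 5)*(m^2 - 9) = (m - 5)*(m - 3)*(m + 3)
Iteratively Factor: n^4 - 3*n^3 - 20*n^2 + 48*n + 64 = (n - 4)*(n^3 + n^2 - 16*n - 16) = (n - 4)*(n + 4)*(n^2 - 3*n - 4) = (n - 4)^2*(n + 4)*(n + 1)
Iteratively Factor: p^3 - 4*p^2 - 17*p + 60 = (p + 4)*(p^2 - 8*p + 15) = (p - 5)*(p + 4)*(p - 3)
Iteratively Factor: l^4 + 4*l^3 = (l)*(l^3 + 4*l^2) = l^2*(l^2 + 4*l) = l^2*(l + 4)*(l)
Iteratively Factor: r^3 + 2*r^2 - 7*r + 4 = (r + 4)*(r^2 - 2*r + 1) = (r - 1)*(r + 4)*(r - 1)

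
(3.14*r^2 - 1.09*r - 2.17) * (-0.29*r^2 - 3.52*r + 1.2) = -0.9106*r^4 - 10.7367*r^3 + 8.2341*r^2 + 6.3304*r - 2.604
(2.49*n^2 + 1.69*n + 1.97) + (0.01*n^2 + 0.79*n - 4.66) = 2.5*n^2 + 2.48*n - 2.69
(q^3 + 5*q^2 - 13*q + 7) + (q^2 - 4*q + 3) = q^3 + 6*q^2 - 17*q + 10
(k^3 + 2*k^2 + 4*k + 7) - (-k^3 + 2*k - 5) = 2*k^3 + 2*k^2 + 2*k + 12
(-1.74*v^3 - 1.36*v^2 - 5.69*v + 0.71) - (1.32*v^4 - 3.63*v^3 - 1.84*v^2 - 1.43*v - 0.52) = -1.32*v^4 + 1.89*v^3 + 0.48*v^2 - 4.26*v + 1.23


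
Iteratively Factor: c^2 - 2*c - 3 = (c - 3)*(c + 1)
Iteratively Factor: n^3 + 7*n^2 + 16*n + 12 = (n + 2)*(n^2 + 5*n + 6) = (n + 2)^2*(n + 3)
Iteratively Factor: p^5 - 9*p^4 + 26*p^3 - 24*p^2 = (p - 2)*(p^4 - 7*p^3 + 12*p^2) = p*(p - 2)*(p^3 - 7*p^2 + 12*p) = p^2*(p - 2)*(p^2 - 7*p + 12) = p^2*(p - 4)*(p - 2)*(p - 3)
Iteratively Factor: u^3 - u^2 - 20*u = (u - 5)*(u^2 + 4*u) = (u - 5)*(u + 4)*(u)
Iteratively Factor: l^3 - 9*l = (l)*(l^2 - 9) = l*(l - 3)*(l + 3)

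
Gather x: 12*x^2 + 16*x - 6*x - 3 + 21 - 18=12*x^2 + 10*x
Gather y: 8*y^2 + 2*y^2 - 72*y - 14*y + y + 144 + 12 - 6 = 10*y^2 - 85*y + 150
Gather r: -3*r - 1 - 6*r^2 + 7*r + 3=-6*r^2 + 4*r + 2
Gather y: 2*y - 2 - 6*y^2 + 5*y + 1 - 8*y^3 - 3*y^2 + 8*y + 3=-8*y^3 - 9*y^2 + 15*y + 2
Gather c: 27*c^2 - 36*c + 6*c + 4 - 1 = 27*c^2 - 30*c + 3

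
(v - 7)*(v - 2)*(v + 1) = v^3 - 8*v^2 + 5*v + 14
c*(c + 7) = c^2 + 7*c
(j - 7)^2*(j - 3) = j^3 - 17*j^2 + 91*j - 147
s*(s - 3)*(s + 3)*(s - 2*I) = s^4 - 2*I*s^3 - 9*s^2 + 18*I*s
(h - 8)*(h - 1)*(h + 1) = h^3 - 8*h^2 - h + 8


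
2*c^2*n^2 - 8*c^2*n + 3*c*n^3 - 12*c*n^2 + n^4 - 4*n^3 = n*(c + n)*(2*c + n)*(n - 4)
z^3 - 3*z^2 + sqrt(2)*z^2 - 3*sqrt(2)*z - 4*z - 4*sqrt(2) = (z - 4)*(z + 1)*(z + sqrt(2))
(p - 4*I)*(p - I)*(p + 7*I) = p^3 + 2*I*p^2 + 31*p - 28*I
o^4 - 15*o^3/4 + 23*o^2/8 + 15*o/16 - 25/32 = (o - 5/2)*(o - 5/4)*(o - 1/2)*(o + 1/2)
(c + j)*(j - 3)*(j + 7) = c*j^2 + 4*c*j - 21*c + j^3 + 4*j^2 - 21*j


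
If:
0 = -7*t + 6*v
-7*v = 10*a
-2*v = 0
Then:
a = 0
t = 0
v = 0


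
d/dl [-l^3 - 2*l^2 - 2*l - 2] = -3*l^2 - 4*l - 2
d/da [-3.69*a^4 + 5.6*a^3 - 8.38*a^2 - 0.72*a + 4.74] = -14.76*a^3 + 16.8*a^2 - 16.76*a - 0.72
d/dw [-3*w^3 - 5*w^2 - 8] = w*(-9*w - 10)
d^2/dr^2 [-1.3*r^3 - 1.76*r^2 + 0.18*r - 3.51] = -7.8*r - 3.52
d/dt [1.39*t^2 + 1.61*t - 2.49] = 2.78*t + 1.61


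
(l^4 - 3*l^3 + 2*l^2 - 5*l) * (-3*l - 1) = -3*l^5 + 8*l^4 - 3*l^3 + 13*l^2 + 5*l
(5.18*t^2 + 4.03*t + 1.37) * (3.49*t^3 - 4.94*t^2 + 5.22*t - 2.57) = 18.0782*t^5 - 11.5245*t^4 + 11.9127*t^3 + 0.956200000000003*t^2 - 3.2057*t - 3.5209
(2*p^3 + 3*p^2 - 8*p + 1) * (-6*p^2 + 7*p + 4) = -12*p^5 - 4*p^4 + 77*p^3 - 50*p^2 - 25*p + 4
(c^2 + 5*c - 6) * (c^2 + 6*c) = c^4 + 11*c^3 + 24*c^2 - 36*c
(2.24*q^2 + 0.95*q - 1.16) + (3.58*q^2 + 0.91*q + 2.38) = 5.82*q^2 + 1.86*q + 1.22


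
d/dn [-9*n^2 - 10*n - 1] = -18*n - 10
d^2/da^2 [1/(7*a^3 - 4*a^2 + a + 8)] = 2*((4 - 21*a)*(7*a^3 - 4*a^2 + a + 8) + (21*a^2 - 8*a + 1)^2)/(7*a^3 - 4*a^2 + a + 8)^3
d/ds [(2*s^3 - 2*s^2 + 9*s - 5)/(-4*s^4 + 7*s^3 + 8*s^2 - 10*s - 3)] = (8*s^6 - 16*s^5 + 138*s^4 - 246*s^3 + 35*s^2 + 92*s - 77)/(16*s^8 - 56*s^7 - 15*s^6 + 192*s^5 - 52*s^4 - 202*s^3 + 52*s^2 + 60*s + 9)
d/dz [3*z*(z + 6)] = 6*z + 18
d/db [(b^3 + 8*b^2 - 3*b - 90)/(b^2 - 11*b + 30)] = (b^4 - 22*b^3 + 5*b^2 + 660*b - 1080)/(b^4 - 22*b^3 + 181*b^2 - 660*b + 900)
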